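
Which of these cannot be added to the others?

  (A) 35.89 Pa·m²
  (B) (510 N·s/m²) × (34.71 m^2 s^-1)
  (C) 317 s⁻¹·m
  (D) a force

Dimensions:
  (A) Pa·m² = N·m⁻²·m² = kg·m·s⁻²
  (B) [kg·m⁻¹·s⁻¹] · [m²·s⁻¹] = kg·m·s⁻²
  (C) m·s⁻¹
  (D) [force] = kg·m·s⁻²
All reduce to kg·m·s⁻² except (C), which is m·s⁻¹.

(C)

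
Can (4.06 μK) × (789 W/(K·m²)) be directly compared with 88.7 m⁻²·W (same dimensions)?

Yes

Work out the base dimensions of each:
  (4.06 μK) × (789 W/(K·m²)):  [K] · [kg·s⁻³·K⁻¹] = kg·s⁻³
  88.7 m⁻²·W:  W·m⁻² = J·s⁻¹·m⁻² = kg·s⁻³
Both are kg·s⁻³, so they have the same dimensions and can be added.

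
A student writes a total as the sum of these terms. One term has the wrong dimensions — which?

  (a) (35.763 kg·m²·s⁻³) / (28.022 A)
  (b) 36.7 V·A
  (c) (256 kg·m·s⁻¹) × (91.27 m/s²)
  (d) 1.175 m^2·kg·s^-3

(a)

Reduce each to base SI dimensions:
  (a) [kg·m²·s⁻³] / [A] = kg·m²·s⁻³·A⁻¹
  (b) V·A = J·C⁻¹·A = kg·m²·s⁻³
  (c) [kg·m·s⁻¹] · [m·s⁻²] = kg·m²·s⁻³
  (d) kg·m²·s⁻³
All reduce to kg·m²·s⁻³ except (a), which is kg·m²·s⁻³·A⁻¹.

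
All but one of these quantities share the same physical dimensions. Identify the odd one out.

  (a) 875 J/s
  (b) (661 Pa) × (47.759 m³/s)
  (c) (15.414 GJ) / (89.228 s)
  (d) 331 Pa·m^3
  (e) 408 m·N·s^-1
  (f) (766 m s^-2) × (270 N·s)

Dimensions:
  (a) J·s⁻¹ = N·m·s⁻¹ = kg·m²·s⁻³
  (b) [kg·m⁻¹·s⁻²] · [m³·s⁻¹] = kg·m²·s⁻³
  (c) [kg·m²·s⁻²] / [s] = kg·m²·s⁻³
  (d) Pa·m³ = N·m⁻²·m³ = kg·m²·s⁻²
  (e) N·m·s⁻¹ = kg·m·s⁻²·m·s⁻¹ = kg·m²·s⁻³
  (f) [m·s⁻²] · [kg·m·s⁻¹] = kg·m²·s⁻³
All reduce to kg·m²·s⁻³ except (d), which is kg·m²·s⁻².

(d)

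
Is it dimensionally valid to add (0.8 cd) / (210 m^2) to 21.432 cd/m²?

Work out the base dimensions of each:
  (0.8 cd) / (210 m^2):  [cd] / [m²] = m⁻²·cd
  21.432 cd/m²:  cd·m⁻² = m⁻²·cd
Both are m⁻²·cd, so they have the same dimensions and can be added.

Yes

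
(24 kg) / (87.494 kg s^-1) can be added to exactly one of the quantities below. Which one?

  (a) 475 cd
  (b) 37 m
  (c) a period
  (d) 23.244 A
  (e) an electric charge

(c)

Reference: [kg] / [kg·s⁻¹] = s.
Each option:
  (a) cd
  (b) m
  (c) [period] = s  ← same
  (d) A
  (e) [electric charge] = s·A
Only (c) matches s.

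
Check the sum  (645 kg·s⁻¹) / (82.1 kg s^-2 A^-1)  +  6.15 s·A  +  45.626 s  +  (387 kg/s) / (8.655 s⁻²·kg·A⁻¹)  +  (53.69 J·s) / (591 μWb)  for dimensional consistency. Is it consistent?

No

Work out the base dimensions of each:
  (645 kg·s⁻¹) / (82.1 kg s^-2 A^-1):  [kg·s⁻¹] / [kg·s⁻²·A⁻¹] = s·A
  6.15 s·A:  A·s = s·A
  45.626 s:  s
  (387 kg/s) / (8.655 s⁻²·kg·A⁻¹):  [kg·s⁻¹] / [kg·s⁻²·A⁻¹] = s·A
  (53.69 J·s) / (591 μWb):  [kg·m²·s⁻¹] / [kg·m²·s⁻²·A⁻¹] = s·A
The terms do not share a single dimension (s vs s·A).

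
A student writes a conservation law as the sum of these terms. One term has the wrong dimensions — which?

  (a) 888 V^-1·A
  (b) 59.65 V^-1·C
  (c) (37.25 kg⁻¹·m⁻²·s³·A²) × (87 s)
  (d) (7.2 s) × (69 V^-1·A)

Work out the base dimensions of each:
  (a) A·V⁻¹ = A·(J·C⁻¹)⁻¹ = kg⁻¹·m⁻²·s³·A²
  (b) C·V⁻¹ = s·A·(J·C⁻¹)⁻¹ = kg⁻¹·m⁻²·s⁴·A²
  (c) [kg⁻¹·m⁻²·s³·A²] · [s] = kg⁻¹·m⁻²·s⁴·A²
  (d) [s] · [kg⁻¹·m⁻²·s³·A²] = kg⁻¹·m⁻²·s⁴·A²
All reduce to kg⁻¹·m⁻²·s⁴·A² except (a), which is kg⁻¹·m⁻²·s³·A².

(a)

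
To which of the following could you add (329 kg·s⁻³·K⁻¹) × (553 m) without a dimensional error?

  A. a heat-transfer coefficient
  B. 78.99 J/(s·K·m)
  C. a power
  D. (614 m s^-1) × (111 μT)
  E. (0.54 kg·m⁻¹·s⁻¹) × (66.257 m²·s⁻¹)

B.

Reference: [kg·s⁻³·K⁻¹] · [m] = kg·m·s⁻³·K⁻¹.
Each option:
  A. [heat-transfer coefficient] = kg·s⁻³·K⁻¹
  B. J·s⁻¹·m⁻¹·K⁻¹ = N·m·s⁻¹·m⁻¹·K⁻¹ = kg·m·s⁻³·K⁻¹  ← same
  C. [power] = kg·m²·s⁻³
  D. [m·s⁻¹] · [kg·s⁻²·A⁻¹] = kg·m·s⁻³·A⁻¹
  E. [kg·m⁻¹·s⁻¹] · [m²·s⁻¹] = kg·m·s⁻²
Only B. matches kg·m·s⁻³·K⁻¹.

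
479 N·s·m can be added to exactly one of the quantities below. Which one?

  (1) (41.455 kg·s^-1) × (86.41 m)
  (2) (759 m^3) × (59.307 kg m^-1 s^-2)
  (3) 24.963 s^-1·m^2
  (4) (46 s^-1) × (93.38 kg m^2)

Reference: N·m·s = kg·m·s⁻²·m·s = kg·m²·s⁻¹.
Each option:
  (1) [kg·s⁻¹] · [m] = kg·m·s⁻¹
  (2) [m³] · [kg·m⁻¹·s⁻²] = kg·m²·s⁻²
  (3) m²·s⁻¹
  (4) [s⁻¹] · [kg·m²] = kg·m²·s⁻¹  ← same
Only (4) matches kg·m²·s⁻¹.

(4)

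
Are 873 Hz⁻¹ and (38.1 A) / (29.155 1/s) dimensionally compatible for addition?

Dimensions:
  873 Hz⁻¹:  Hz⁻¹ = (s⁻¹)⁻¹ = s
  (38.1 A) / (29.155 1/s):  [A] / [s⁻¹] = s·A
s ≠ s·A, so they cannot be added.

No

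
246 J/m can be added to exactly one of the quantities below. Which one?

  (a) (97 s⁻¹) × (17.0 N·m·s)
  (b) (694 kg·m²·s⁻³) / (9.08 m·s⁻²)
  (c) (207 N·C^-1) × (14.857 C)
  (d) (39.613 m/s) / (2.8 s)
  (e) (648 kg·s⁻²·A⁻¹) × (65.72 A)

(c)

Reference: J·m⁻¹ = N·m·m⁻¹ = kg·m·s⁻².
Each option:
  (a) [s⁻¹] · [kg·m²·s⁻¹] = kg·m²·s⁻²
  (b) [kg·m²·s⁻³] / [m·s⁻²] = kg·m·s⁻¹
  (c) [kg·m·s⁻³·A⁻¹] · [s·A] = kg·m·s⁻²  ← same
  (d) [m·s⁻¹] / [s] = m·s⁻²
  (e) [kg·s⁻²·A⁻¹] · [A] = kg·s⁻²
Only (c) matches kg·m·s⁻².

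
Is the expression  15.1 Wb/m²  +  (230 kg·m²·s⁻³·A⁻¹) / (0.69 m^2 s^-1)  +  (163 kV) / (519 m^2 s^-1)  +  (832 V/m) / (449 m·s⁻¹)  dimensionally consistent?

Yes

Reduce each to base SI dimensions:
  15.1 Wb/m²:  Wb·m⁻² = V·s·m⁻² = kg·s⁻²·A⁻¹
  (230 kg·m²·s⁻³·A⁻¹) / (0.69 m^2 s^-1):  [kg·m²·s⁻³·A⁻¹] / [m²·s⁻¹] = kg·s⁻²·A⁻¹
  (163 kV) / (519 m^2 s^-1):  [kg·m²·s⁻³·A⁻¹] / [m²·s⁻¹] = kg·s⁻²·A⁻¹
  (832 V/m) / (449 m·s⁻¹):  [kg·m·s⁻³·A⁻¹] / [m·s⁻¹] = kg·s⁻²·A⁻¹
Every term reduces to kg·s⁻²·A⁻¹.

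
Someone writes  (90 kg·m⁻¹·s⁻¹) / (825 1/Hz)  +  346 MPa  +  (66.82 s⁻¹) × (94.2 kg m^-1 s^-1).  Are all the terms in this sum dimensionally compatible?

Reduce each to base SI dimensions:
  (90 kg·m⁻¹·s⁻¹) / (825 1/Hz):  [kg·m⁻¹·s⁻¹] / [s] = kg·m⁻¹·s⁻²
  346 MPa:  Pa = N·m⁻² = kg·m⁻¹·s⁻²
  (66.82 s⁻¹) × (94.2 kg m^-1 s^-1):  [s⁻¹] · [kg·m⁻¹·s⁻¹] = kg·m⁻¹·s⁻²
Every term reduces to kg·m⁻¹·s⁻².

Yes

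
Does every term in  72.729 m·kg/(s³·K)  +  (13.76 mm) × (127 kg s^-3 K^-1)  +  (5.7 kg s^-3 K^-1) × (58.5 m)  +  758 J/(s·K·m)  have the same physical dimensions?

In SI base units:
  72.729 m·kg/(s³·K):  kg·m·s⁻³·K⁻¹
  (13.76 mm) × (127 kg s^-3 K^-1):  [m] · [kg·s⁻³·K⁻¹] = kg·m·s⁻³·K⁻¹
  (5.7 kg s^-3 K^-1) × (58.5 m):  [kg·s⁻³·K⁻¹] · [m] = kg·m·s⁻³·K⁻¹
  758 J/(s·K·m):  J·s⁻¹·m⁻¹·K⁻¹ = N·m·s⁻¹·m⁻¹·K⁻¹ = kg·m·s⁻³·K⁻¹
Every term reduces to kg·m·s⁻³·K⁻¹.

Yes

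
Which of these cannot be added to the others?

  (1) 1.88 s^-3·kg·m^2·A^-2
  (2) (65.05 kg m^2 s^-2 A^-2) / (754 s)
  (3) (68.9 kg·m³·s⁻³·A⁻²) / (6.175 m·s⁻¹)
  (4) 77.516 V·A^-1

(3)

Work out the base dimensions of each:
  (1) kg·m²·s⁻³·A⁻²
  (2) [kg·m²·s⁻²·A⁻²] / [s] = kg·m²·s⁻³·A⁻²
  (3) [kg·m³·s⁻³·A⁻²] / [m·s⁻¹] = kg·m²·s⁻²·A⁻²
  (4) V·A⁻¹ = J·C⁻¹·A⁻¹ = kg·m²·s⁻³·A⁻²
All reduce to kg·m²·s⁻³·A⁻² except (3), which is kg·m²·s⁻²·A⁻².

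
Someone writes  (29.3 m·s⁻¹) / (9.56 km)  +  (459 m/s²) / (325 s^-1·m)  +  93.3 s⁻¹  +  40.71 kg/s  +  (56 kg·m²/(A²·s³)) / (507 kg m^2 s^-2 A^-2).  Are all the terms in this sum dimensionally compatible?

No

In SI base units:
  (29.3 m·s⁻¹) / (9.56 km):  [m·s⁻¹] / [m] = s⁻¹
  (459 m/s²) / (325 s^-1·m):  [m·s⁻²] / [m·s⁻¹] = s⁻¹
  93.3 s⁻¹:  s⁻¹
  40.71 kg/s:  kg·s⁻¹
  (56 kg·m²/(A²·s³)) / (507 kg m^2 s^-2 A^-2):  [kg·m²·s⁻³·A⁻²] / [kg·m²·s⁻²·A⁻²] = s⁻¹
The terms do not share a single dimension (kg·s⁻¹ vs s⁻¹).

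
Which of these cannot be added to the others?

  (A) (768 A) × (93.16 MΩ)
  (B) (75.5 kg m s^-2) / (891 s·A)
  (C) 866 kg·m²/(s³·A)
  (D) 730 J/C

(B)

Reduce each to base SI dimensions:
  (A) [A] · [kg·m²·s⁻³·A⁻²] = kg·m²·s⁻³·A⁻¹
  (B) [kg·m·s⁻²] / [s·A] = kg·m·s⁻³·A⁻¹
  (C) kg·m²·s⁻³·A⁻¹
  (D) J·C⁻¹ = N·m·(s·A)⁻¹ = kg·m²·s⁻³·A⁻¹
All reduce to kg·m²·s⁻³·A⁻¹ except (B), which is kg·m·s⁻³·A⁻¹.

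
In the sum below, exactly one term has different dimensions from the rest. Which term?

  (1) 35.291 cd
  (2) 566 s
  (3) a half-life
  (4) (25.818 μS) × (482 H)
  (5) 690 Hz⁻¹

(1)

Expand each in SI base units:
  (1) cd
  (2) s
  (3) [half-life] = s
  (4) [kg⁻¹·m⁻²·s³·A²] · [kg·m²·s⁻²·A⁻²] = s
  (5) Hz⁻¹ = (s⁻¹)⁻¹ = s
All reduce to s except (1), which is cd.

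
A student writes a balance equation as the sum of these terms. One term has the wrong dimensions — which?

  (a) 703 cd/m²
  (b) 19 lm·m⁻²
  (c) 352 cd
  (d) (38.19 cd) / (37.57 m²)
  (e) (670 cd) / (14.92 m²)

Dimensions:
  (a) cd·m⁻² = m⁻²·cd
  (b) lm·m⁻² = cd·m⁻² = m⁻²·cd
  (c) cd
  (d) [cd] / [m²] = m⁻²·cd
  (e) [cd] / [m²] = m⁻²·cd
All reduce to m⁻²·cd except (c), which is cd.

(c)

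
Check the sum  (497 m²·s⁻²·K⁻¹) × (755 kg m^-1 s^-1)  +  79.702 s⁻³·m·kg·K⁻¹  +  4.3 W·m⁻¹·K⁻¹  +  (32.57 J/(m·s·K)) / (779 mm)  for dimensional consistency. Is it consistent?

Expand each in SI base units:
  (497 m²·s⁻²·K⁻¹) × (755 kg m^-1 s^-1):  [m²·s⁻²·K⁻¹] · [kg·m⁻¹·s⁻¹] = kg·m·s⁻³·K⁻¹
  79.702 s⁻³·m·kg·K⁻¹:  kg·m·s⁻³·K⁻¹
  4.3 W·m⁻¹·K⁻¹:  W·m⁻¹·K⁻¹ = J·s⁻¹·m⁻¹·K⁻¹ = kg·m·s⁻³·K⁻¹
  (32.57 J/(m·s·K)) / (779 mm):  [kg·m·s⁻³·K⁻¹] / [m] = kg·s⁻³·K⁻¹
The terms do not share a single dimension (kg·m·s⁻³·K⁻¹ vs kg·s⁻³·K⁻¹).

No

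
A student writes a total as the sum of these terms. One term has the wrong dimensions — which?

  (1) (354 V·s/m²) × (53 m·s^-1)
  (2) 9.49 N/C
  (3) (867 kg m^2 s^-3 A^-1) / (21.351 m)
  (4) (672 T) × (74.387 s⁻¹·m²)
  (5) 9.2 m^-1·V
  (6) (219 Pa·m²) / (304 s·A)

In SI base units:
  (1) [kg·s⁻²·A⁻¹] · [m·s⁻¹] = kg·m·s⁻³·A⁻¹
  (2) N·C⁻¹ = kg·m·s⁻²·(s·A)⁻¹ = kg·m·s⁻³·A⁻¹
  (3) [kg·m²·s⁻³·A⁻¹] / [m] = kg·m·s⁻³·A⁻¹
  (4) [kg·s⁻²·A⁻¹] · [m²·s⁻¹] = kg·m²·s⁻³·A⁻¹
  (5) V·m⁻¹ = J·C⁻¹·m⁻¹ = kg·m·s⁻³·A⁻¹
  (6) [kg·m·s⁻²] / [s·A] = kg·m·s⁻³·A⁻¹
All reduce to kg·m·s⁻³·A⁻¹ except (4), which is kg·m²·s⁻³·A⁻¹.

(4)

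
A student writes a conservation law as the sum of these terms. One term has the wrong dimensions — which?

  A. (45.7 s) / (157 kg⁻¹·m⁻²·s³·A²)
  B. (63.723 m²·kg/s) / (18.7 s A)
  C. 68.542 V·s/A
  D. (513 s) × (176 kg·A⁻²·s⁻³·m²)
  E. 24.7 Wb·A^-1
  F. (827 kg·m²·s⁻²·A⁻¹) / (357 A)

Dimensions:
  A. [s] / [kg⁻¹·m⁻²·s³·A²] = kg·m²·s⁻²·A⁻²
  B. [kg·m²·s⁻¹] / [s·A] = kg·m²·s⁻²·A⁻¹
  C. V·s·A⁻¹ = J·C⁻¹·s·A⁻¹ = kg·m²·s⁻²·A⁻²
  D. [s] · [kg·m²·s⁻³·A⁻²] = kg·m²·s⁻²·A⁻²
  E. Wb·A⁻¹ = V·s·A⁻¹ = kg·m²·s⁻²·A⁻²
  F. [kg·m²·s⁻²·A⁻¹] / [A] = kg·m²·s⁻²·A⁻²
All reduce to kg·m²·s⁻²·A⁻² except B., which is kg·m²·s⁻²·A⁻¹.

B.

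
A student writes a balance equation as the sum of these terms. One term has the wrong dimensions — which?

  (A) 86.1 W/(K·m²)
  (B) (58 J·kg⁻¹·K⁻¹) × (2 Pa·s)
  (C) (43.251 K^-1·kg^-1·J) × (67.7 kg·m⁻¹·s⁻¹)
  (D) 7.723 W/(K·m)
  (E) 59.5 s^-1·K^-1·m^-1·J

(A)

Work out the base dimensions of each:
  (A) W·m⁻²·K⁻¹ = J·s⁻¹·m⁻²·K⁻¹ = kg·s⁻³·K⁻¹
  (B) [m²·s⁻²·K⁻¹] · [kg·m⁻¹·s⁻¹] = kg·m·s⁻³·K⁻¹
  (C) [m²·s⁻²·K⁻¹] · [kg·m⁻¹·s⁻¹] = kg·m·s⁻³·K⁻¹
  (D) W·m⁻¹·K⁻¹ = J·s⁻¹·m⁻¹·K⁻¹ = kg·m·s⁻³·K⁻¹
  (E) J·s⁻¹·m⁻¹·K⁻¹ = N·m·s⁻¹·m⁻¹·K⁻¹ = kg·m·s⁻³·K⁻¹
All reduce to kg·m·s⁻³·K⁻¹ except (A), which is kg·s⁻³·K⁻¹.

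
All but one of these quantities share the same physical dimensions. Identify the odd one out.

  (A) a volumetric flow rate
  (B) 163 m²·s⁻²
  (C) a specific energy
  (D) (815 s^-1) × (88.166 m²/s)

Dimensions:
  (A) [volumetric flow rate] = m³·s⁻¹
  (B) m²·s⁻²
  (C) [specific energy] = m²·s⁻²
  (D) [s⁻¹] · [m²·s⁻¹] = m²·s⁻²
All reduce to m²·s⁻² except (A), which is m³·s⁻¹.

(A)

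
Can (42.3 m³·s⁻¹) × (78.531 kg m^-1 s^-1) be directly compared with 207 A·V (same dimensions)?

No

Dimensions:
  (42.3 m³·s⁻¹) × (78.531 kg m^-1 s^-1):  [m³·s⁻¹] · [kg·m⁻¹·s⁻¹] = kg·m²·s⁻²
  207 A·V:  V·A = J·C⁻¹·A = kg·m²·s⁻³
kg·m²·s⁻² ≠ kg·m²·s⁻³, so they cannot be added.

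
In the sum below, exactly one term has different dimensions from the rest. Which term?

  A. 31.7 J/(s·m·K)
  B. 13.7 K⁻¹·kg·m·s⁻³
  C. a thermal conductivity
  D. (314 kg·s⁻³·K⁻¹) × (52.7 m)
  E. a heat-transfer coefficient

Work out the base dimensions of each:
  A. J·s⁻¹·m⁻¹·K⁻¹ = N·m·s⁻¹·m⁻¹·K⁻¹ = kg·m·s⁻³·K⁻¹
  B. kg·m·s⁻³·K⁻¹
  C. [thermal conductivity] = kg·m·s⁻³·K⁻¹
  D. [kg·s⁻³·K⁻¹] · [m] = kg·m·s⁻³·K⁻¹
  E. [heat-transfer coefficient] = kg·s⁻³·K⁻¹
All reduce to kg·m·s⁻³·K⁻¹ except E., which is kg·s⁻³·K⁻¹.

E.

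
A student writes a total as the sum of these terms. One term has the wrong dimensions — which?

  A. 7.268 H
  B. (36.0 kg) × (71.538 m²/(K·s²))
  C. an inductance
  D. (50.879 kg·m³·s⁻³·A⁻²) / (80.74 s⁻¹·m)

Expand each in SI base units:
  A. H = V·s·A⁻¹ = kg·m²·s⁻²·A⁻²
  B. [kg] · [m²·s⁻²·K⁻¹] = kg·m²·s⁻²·K⁻¹
  C. [inductance] = kg·m²·s⁻²·A⁻²
  D. [kg·m³·s⁻³·A⁻²] / [m·s⁻¹] = kg·m²·s⁻²·A⁻²
All reduce to kg·m²·s⁻²·A⁻² except B., which is kg·m²·s⁻²·K⁻¹.

B.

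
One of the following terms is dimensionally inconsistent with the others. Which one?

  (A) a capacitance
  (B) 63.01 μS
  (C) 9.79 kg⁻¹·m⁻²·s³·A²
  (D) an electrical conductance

Expand each in SI base units:
  (A) [capacitance] = kg⁻¹·m⁻²·s⁴·A²
  (B) S = Ω⁻¹ = kg⁻¹·m⁻²·s³·A²
  (C) kg⁻¹·m⁻²·s³·A²
  (D) [electrical conductance] = kg⁻¹·m⁻²·s³·A²
All reduce to kg⁻¹·m⁻²·s³·A² except (A), which is kg⁻¹·m⁻²·s⁴·A².

(A)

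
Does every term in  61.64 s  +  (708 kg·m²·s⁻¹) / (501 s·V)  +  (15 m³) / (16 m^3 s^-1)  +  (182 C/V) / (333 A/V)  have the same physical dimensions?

Dimensions:
  61.64 s:  s
  (708 kg·m²·s⁻¹) / (501 s·V):  [kg·m²·s⁻¹] / [kg·m²·s⁻²·A⁻¹] = s·A
  (15 m³) / (16 m^3 s^-1):  [m³] / [m³·s⁻¹] = s
  (182 C/V) / (333 A/V):  [kg⁻¹·m⁻²·s⁴·A²] / [kg⁻¹·m⁻²·s³·A²] = s
The terms do not share a single dimension (s vs s·A).

No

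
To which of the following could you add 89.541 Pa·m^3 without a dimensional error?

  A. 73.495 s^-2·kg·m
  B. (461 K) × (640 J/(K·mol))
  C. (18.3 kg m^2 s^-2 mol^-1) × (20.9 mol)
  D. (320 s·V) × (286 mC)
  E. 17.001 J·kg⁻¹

Reference: Pa·m³ = N·m⁻²·m³ = kg·m²·s⁻².
Each option:
  A. kg·m·s⁻²
  B. [K] · [kg·m²·s⁻²·K⁻¹·mol⁻¹] = kg·m²·s⁻²·mol⁻¹
  C. [kg·m²·s⁻²·mol⁻¹] · [mol] = kg·m²·s⁻²  ← same
  D. [kg·m²·s⁻²·A⁻¹] · [s·A] = kg·m²·s⁻¹
  E. J·kg⁻¹ = N·m·kg⁻¹ = m²·s⁻²
Only C. matches kg·m²·s⁻².

C.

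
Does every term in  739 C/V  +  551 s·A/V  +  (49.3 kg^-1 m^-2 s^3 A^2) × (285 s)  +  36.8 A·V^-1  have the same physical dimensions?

Expand each in SI base units:
  739 C/V:  C·V⁻¹ = s·A·(J·C⁻¹)⁻¹ = kg⁻¹·m⁻²·s⁴·A²
  551 s·A/V:  A·s·V⁻¹ = A·s·(J·C⁻¹)⁻¹ = kg⁻¹·m⁻²·s⁴·A²
  (49.3 kg^-1 m^-2 s^3 A^2) × (285 s):  [kg⁻¹·m⁻²·s³·A²] · [s] = kg⁻¹·m⁻²·s⁴·A²
  36.8 A·V^-1:  A·V⁻¹ = A·(J·C⁻¹)⁻¹ = kg⁻¹·m⁻²·s³·A²
The terms do not share a single dimension (kg⁻¹·m⁻²·s³·A² vs kg⁻¹·m⁻²·s⁴·A²).

No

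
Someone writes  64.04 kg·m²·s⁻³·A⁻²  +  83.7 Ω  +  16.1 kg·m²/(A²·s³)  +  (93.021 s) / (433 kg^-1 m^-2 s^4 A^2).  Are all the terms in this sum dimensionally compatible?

Dimensions:
  64.04 kg·m²·s⁻³·A⁻²:  kg·m²·s⁻³·A⁻²
  83.7 Ω:  Ω = V·A⁻¹ = kg·m²·s⁻³·A⁻²
  16.1 kg·m²/(A²·s³):  kg·m²·s⁻³·A⁻²
  (93.021 s) / (433 kg^-1 m^-2 s^4 A^2):  [s] / [kg⁻¹·m⁻²·s⁴·A²] = kg·m²·s⁻³·A⁻²
Every term reduces to kg·m²·s⁻³·A⁻².

Yes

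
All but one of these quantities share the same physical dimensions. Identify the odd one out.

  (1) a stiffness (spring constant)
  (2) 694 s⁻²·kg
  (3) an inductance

In SI base units:
  (1) [stiffness (spring constant)] = kg·s⁻²
  (2) kg·s⁻²
  (3) [inductance] = kg·m²·s⁻²·A⁻²
All reduce to kg·s⁻² except (3), which is kg·m²·s⁻²·A⁻².

(3)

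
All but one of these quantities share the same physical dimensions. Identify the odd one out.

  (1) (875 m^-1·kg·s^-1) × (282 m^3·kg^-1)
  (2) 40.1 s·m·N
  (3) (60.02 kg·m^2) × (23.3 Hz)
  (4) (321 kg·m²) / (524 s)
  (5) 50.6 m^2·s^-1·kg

In SI base units:
  (1) [kg·m⁻¹·s⁻¹] · [kg⁻¹·m³] = m²·s⁻¹
  (2) N·m·s = kg·m·s⁻²·m·s = kg·m²·s⁻¹
  (3) [kg·m²] · [s⁻¹] = kg·m²·s⁻¹
  (4) [kg·m²] / [s] = kg·m²·s⁻¹
  (5) kg·m²·s⁻¹
All reduce to kg·m²·s⁻¹ except (1), which is m²·s⁻¹.

(1)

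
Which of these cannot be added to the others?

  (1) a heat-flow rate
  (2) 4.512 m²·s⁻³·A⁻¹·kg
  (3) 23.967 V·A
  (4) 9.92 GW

In SI base units:
  (1) [heat-flow rate] = kg·m²·s⁻³
  (2) kg·m²·s⁻³·A⁻¹
  (3) V·A = J·C⁻¹·A = kg·m²·s⁻³
  (4) W = J·s⁻¹ = kg·m²·s⁻³
All reduce to kg·m²·s⁻³ except (2), which is kg·m²·s⁻³·A⁻¹.

(2)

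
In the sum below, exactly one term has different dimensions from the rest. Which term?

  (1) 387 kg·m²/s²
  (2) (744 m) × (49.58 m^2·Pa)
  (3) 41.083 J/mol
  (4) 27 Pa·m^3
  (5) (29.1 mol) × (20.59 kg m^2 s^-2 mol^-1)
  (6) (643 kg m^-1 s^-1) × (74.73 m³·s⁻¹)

(3)

Reduce each to base SI dimensions:
  (1) kg·m²·s⁻²
  (2) [m] · [kg·m·s⁻²] = kg·m²·s⁻²
  (3) J·mol⁻¹ = N·m·mol⁻¹ = kg·m²·s⁻²·mol⁻¹
  (4) Pa·m³ = N·m⁻²·m³ = kg·m²·s⁻²
  (5) [mol] · [kg·m²·s⁻²·mol⁻¹] = kg·m²·s⁻²
  (6) [kg·m⁻¹·s⁻¹] · [m³·s⁻¹] = kg·m²·s⁻²
All reduce to kg·m²·s⁻² except (3), which is kg·m²·s⁻²·mol⁻¹.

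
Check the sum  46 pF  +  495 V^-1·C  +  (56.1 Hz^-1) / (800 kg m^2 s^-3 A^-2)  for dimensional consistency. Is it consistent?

Yes

In SI base units:
  46 pF:  F = C·V⁻¹ = kg⁻¹·m⁻²·s⁴·A²
  495 V^-1·C:  C·V⁻¹ = s·A·(J·C⁻¹)⁻¹ = kg⁻¹·m⁻²·s⁴·A²
  (56.1 Hz^-1) / (800 kg m^2 s^-3 A^-2):  [s] / [kg·m²·s⁻³·A⁻²] = kg⁻¹·m⁻²·s⁴·A²
Every term reduces to kg⁻¹·m⁻²·s⁴·A².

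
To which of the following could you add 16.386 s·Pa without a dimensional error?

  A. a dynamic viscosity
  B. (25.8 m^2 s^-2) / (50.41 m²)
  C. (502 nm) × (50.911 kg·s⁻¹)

Reference: Pa·s = N·m⁻²·s = kg·m⁻¹·s⁻¹.
Each option:
  A. [dynamic viscosity] = kg·m⁻¹·s⁻¹  ← same
  B. [m²·s⁻²] / [m²] = s⁻²
  C. [m] · [kg·s⁻¹] = kg·m·s⁻¹
Only A. matches kg·m⁻¹·s⁻¹.

A.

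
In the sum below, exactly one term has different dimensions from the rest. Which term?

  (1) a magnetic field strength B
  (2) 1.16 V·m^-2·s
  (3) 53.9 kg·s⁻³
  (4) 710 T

Reduce each to base SI dimensions:
  (1) [magnetic field strength B] = kg·s⁻²·A⁻¹
  (2) V·s·m⁻² = J·C⁻¹·s·m⁻² = kg·s⁻²·A⁻¹
  (3) kg·s⁻³
  (4) T = Wb·m⁻² = kg·s⁻²·A⁻¹
All reduce to kg·s⁻²·A⁻¹ except (3), which is kg·s⁻³.

(3)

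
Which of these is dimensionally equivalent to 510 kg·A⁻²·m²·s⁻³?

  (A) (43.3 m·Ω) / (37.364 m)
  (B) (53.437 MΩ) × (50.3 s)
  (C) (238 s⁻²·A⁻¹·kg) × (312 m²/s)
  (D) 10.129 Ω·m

(A)

Reference: kg·m²·s⁻³·A⁻².
Each option:
  (A) [kg·m³·s⁻³·A⁻²] / [m] = kg·m²·s⁻³·A⁻²  ← same
  (B) [kg·m²·s⁻³·A⁻²] · [s] = kg·m²·s⁻²·A⁻²
  (C) [kg·s⁻²·A⁻¹] · [m²·s⁻¹] = kg·m²·s⁻³·A⁻¹
  (D) Ω·m = V·A⁻¹·m = kg·m³·s⁻³·A⁻²
Only (A) matches kg·m²·s⁻³·A⁻².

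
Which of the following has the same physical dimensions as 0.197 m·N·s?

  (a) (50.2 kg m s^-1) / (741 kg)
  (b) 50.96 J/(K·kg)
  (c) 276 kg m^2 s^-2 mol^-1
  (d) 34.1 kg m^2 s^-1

Reference: N·m·s = kg·m·s⁻²·m·s = kg·m²·s⁻¹.
Each option:
  (a) [kg·m·s⁻¹] / [kg] = m·s⁻¹
  (b) J·kg⁻¹·K⁻¹ = N·m·kg⁻¹·K⁻¹ = m²·s⁻²·K⁻¹
  (c) kg·m²·s⁻²·mol⁻¹
  (d) kg·m²·s⁻¹  ← same
Only (d) matches kg·m²·s⁻¹.

(d)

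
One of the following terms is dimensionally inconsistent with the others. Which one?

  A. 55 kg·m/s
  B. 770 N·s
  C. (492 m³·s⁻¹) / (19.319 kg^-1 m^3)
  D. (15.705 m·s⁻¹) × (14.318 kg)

In SI base units:
  A. kg·m·s⁻¹
  B. N·s = kg·m·s⁻²·s = kg·m·s⁻¹
  C. [m³·s⁻¹] / [kg⁻¹·m³] = kg·s⁻¹
  D. [m·s⁻¹] · [kg] = kg·m·s⁻¹
All reduce to kg·m·s⁻¹ except C., which is kg·s⁻¹.

C.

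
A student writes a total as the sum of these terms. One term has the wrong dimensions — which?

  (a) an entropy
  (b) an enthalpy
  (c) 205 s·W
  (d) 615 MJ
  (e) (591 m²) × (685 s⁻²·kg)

In SI base units:
  (a) [entropy] = kg·m²·s⁻²·K⁻¹
  (b) [enthalpy] = kg·m²·s⁻²
  (c) W·s = J·s⁻¹·s = kg·m²·s⁻²
  (d) J = N·m = kg·m²·s⁻²
  (e) [m²] · [kg·s⁻²] = kg·m²·s⁻²
All reduce to kg·m²·s⁻² except (a), which is kg·m²·s⁻²·K⁻¹.

(a)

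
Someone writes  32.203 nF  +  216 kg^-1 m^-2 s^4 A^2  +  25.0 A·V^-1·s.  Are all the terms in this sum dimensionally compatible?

Work out the base dimensions of each:
  32.203 nF:  F = C·V⁻¹ = kg⁻¹·m⁻²·s⁴·A²
  216 kg^-1 m^-2 s^4 A^2:  kg⁻¹·m⁻²·s⁴·A²
  25.0 A·V^-1·s:  A·s·V⁻¹ = A·s·(J·C⁻¹)⁻¹ = kg⁻¹·m⁻²·s⁴·A²
Every term reduces to kg⁻¹·m⁻²·s⁴·A².

Yes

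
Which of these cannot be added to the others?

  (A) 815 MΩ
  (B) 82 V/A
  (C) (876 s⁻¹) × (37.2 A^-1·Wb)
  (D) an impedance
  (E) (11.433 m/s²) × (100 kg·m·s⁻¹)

Work out the base dimensions of each:
  (A) Ω = V·A⁻¹ = kg·m²·s⁻³·A⁻²
  (B) V·A⁻¹ = J·C⁻¹·A⁻¹ = kg·m²·s⁻³·A⁻²
  (C) [s⁻¹] · [kg·m²·s⁻²·A⁻²] = kg·m²·s⁻³·A⁻²
  (D) [impedance] = kg·m²·s⁻³·A⁻²
  (E) [m·s⁻²] · [kg·m·s⁻¹] = kg·m²·s⁻³
All reduce to kg·m²·s⁻³·A⁻² except (E), which is kg·m²·s⁻³.

(E)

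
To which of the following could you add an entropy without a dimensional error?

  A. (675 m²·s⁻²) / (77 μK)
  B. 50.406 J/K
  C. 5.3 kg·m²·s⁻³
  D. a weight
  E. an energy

B.

Reference: [entropy] = kg·m²·s⁻²·K⁻¹.
Each option:
  A. [m²·s⁻²] / [K] = m²·s⁻²·K⁻¹
  B. J·K⁻¹ = N·m·K⁻¹ = kg·m²·s⁻²·K⁻¹  ← same
  C. kg·m²·s⁻³
  D. [weight] = kg·m·s⁻²
  E. [energy] = kg·m²·s⁻²
Only B. matches kg·m²·s⁻²·K⁻¹.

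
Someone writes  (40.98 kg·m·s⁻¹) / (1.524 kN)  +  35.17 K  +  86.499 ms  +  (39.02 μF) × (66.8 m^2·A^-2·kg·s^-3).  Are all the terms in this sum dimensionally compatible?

No

Work out the base dimensions of each:
  (40.98 kg·m·s⁻¹) / (1.524 kN):  [kg·m·s⁻¹] / [kg·m·s⁻²] = s
  35.17 K:  K
  86.499 ms:  s
  (39.02 μF) × (66.8 m^2·A^-2·kg·s^-3):  [kg⁻¹·m⁻²·s⁴·A²] · [kg·m²·s⁻³·A⁻²] = s
The terms do not share a single dimension (K vs s).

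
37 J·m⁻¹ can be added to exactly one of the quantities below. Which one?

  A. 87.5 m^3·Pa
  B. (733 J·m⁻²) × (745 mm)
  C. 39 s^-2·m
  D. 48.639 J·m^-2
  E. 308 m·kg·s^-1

B.

Reference: J·m⁻¹ = N·m·m⁻¹ = kg·m·s⁻².
Each option:
  A. Pa·m³ = N·m⁻²·m³ = kg·m²·s⁻²
  B. [kg·s⁻²] · [m] = kg·m·s⁻²  ← same
  C. m·s⁻²
  D. J·m⁻² = N·m·m⁻² = kg·s⁻²
  E. kg·m·s⁻¹
Only B. matches kg·m·s⁻².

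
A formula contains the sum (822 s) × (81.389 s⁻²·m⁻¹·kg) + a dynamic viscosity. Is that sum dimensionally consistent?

Yes

Expand each in SI base units:
  (822 s) × (81.389 s⁻²·m⁻¹·kg):  [s] · [kg·m⁻¹·s⁻²] = kg·m⁻¹·s⁻¹
  a dynamic viscosity:  [dynamic viscosity] = kg·m⁻¹·s⁻¹
Both are kg·m⁻¹·s⁻¹, so they have the same dimensions and can be added.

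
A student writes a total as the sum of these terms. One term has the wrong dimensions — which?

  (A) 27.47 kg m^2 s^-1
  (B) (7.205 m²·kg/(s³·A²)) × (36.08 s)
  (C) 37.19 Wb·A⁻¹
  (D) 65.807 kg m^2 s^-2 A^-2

(A)

Dimensions:
  (A) kg·m²·s⁻¹
  (B) [kg·m²·s⁻³·A⁻²] · [s] = kg·m²·s⁻²·A⁻²
  (C) Wb·A⁻¹ = V·s·A⁻¹ = kg·m²·s⁻²·A⁻²
  (D) kg·m²·s⁻²·A⁻²
All reduce to kg·m²·s⁻²·A⁻² except (A), which is kg·m²·s⁻¹.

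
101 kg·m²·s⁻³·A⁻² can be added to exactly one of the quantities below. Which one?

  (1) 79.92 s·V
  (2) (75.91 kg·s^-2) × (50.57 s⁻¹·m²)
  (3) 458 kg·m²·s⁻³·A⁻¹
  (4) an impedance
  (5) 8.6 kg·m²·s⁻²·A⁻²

Reference: kg·m²·s⁻³·A⁻².
Each option:
  (1) V·s = J·C⁻¹·s = kg·m²·s⁻²·A⁻¹
  (2) [kg·s⁻²] · [m²·s⁻¹] = kg·m²·s⁻³
  (3) kg·m²·s⁻³·A⁻¹
  (4) [impedance] = kg·m²·s⁻³·A⁻²  ← same
  (5) kg·m²·s⁻²·A⁻²
Only (4) matches kg·m²·s⁻³·A⁻².

(4)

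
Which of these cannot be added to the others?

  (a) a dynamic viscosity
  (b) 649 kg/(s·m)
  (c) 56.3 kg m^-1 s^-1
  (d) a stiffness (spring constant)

(d)

Reduce each to base SI dimensions:
  (a) [dynamic viscosity] = kg·m⁻¹·s⁻¹
  (b) kg·m⁻¹·s⁻¹
  (c) kg·m⁻¹·s⁻¹
  (d) [stiffness (spring constant)] = kg·s⁻²
All reduce to kg·m⁻¹·s⁻¹ except (d), which is kg·s⁻².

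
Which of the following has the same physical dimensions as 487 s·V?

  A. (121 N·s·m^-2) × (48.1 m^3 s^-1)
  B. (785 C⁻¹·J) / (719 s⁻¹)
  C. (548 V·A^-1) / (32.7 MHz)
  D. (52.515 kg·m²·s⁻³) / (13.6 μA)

Reference: V·s = J·C⁻¹·s = kg·m²·s⁻²·A⁻¹.
Each option:
  A. [kg·m⁻¹·s⁻¹] · [m³·s⁻¹] = kg·m²·s⁻²
  B. [kg·m²·s⁻³·A⁻¹] / [s⁻¹] = kg·m²·s⁻²·A⁻¹  ← same
  C. [kg·m²·s⁻³·A⁻²] / [s⁻¹] = kg·m²·s⁻²·A⁻²
  D. [kg·m²·s⁻³] / [A] = kg·m²·s⁻³·A⁻¹
Only B. matches kg·m²·s⁻²·A⁻¹.

B.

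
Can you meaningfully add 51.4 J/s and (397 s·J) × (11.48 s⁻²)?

Yes

Work out the base dimensions of each:
  51.4 J/s:  J·s⁻¹ = N·m·s⁻¹ = kg·m²·s⁻³
  (397 s·J) × (11.48 s⁻²):  [kg·m²·s⁻¹] · [s⁻²] = kg·m²·s⁻³
Both are kg·m²·s⁻³, so they have the same dimensions and can be added.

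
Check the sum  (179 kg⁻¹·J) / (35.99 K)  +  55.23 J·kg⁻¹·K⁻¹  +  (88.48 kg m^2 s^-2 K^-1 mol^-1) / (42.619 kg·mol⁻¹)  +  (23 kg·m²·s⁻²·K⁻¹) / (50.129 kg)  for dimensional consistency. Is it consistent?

Work out the base dimensions of each:
  (179 kg⁻¹·J) / (35.99 K):  [m²·s⁻²] / [K] = m²·s⁻²·K⁻¹
  55.23 J·kg⁻¹·K⁻¹:  J·kg⁻¹·K⁻¹ = N·m·kg⁻¹·K⁻¹ = m²·s⁻²·K⁻¹
  (88.48 kg m^2 s^-2 K^-1 mol^-1) / (42.619 kg·mol⁻¹):  [kg·m²·s⁻²·K⁻¹·mol⁻¹] / [kg·mol⁻¹] = m²·s⁻²·K⁻¹
  (23 kg·m²·s⁻²·K⁻¹) / (50.129 kg):  [kg·m²·s⁻²·K⁻¹] / [kg] = m²·s⁻²·K⁻¹
Every term reduces to m²·s⁻²·K⁻¹.

Yes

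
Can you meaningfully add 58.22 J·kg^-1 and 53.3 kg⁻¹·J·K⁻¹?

Reduce each to base SI dimensions:
  58.22 J·kg^-1:  J·kg⁻¹ = N·m·kg⁻¹ = m²·s⁻²
  53.3 kg⁻¹·J·K⁻¹:  J·kg⁻¹·K⁻¹ = N·m·kg⁻¹·K⁻¹ = m²·s⁻²·K⁻¹
m²·s⁻² ≠ m²·s⁻²·K⁻¹, so they cannot be added.

No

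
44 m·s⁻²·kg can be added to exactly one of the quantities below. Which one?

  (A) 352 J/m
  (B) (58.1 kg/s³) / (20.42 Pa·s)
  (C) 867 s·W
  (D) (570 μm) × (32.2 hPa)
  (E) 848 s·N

Reference: kg·m·s⁻².
Each option:
  (A) J·m⁻¹ = N·m·m⁻¹ = kg·m·s⁻²  ← same
  (B) [kg·s⁻³] / [kg·m⁻¹·s⁻¹] = m·s⁻²
  (C) W·s = J·s⁻¹·s = kg·m²·s⁻²
  (D) [m] · [kg·m⁻¹·s⁻²] = kg·s⁻²
  (E) N·s = kg·m·s⁻²·s = kg·m·s⁻¹
Only (A) matches kg·m·s⁻².

(A)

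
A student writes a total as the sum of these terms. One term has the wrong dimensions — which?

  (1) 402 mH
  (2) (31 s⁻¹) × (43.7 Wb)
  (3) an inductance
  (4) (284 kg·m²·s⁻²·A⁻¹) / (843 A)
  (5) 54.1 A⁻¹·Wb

(2)

Work out the base dimensions of each:
  (1) H = V·s·A⁻¹ = kg·m²·s⁻²·A⁻²
  (2) [s⁻¹] · [kg·m²·s⁻²·A⁻¹] = kg·m²·s⁻³·A⁻¹
  (3) [inductance] = kg·m²·s⁻²·A⁻²
  (4) [kg·m²·s⁻²·A⁻¹] / [A] = kg·m²·s⁻²·A⁻²
  (5) Wb·A⁻¹ = V·s·A⁻¹ = kg·m²·s⁻²·A⁻²
All reduce to kg·m²·s⁻²·A⁻² except (2), which is kg·m²·s⁻³·A⁻¹.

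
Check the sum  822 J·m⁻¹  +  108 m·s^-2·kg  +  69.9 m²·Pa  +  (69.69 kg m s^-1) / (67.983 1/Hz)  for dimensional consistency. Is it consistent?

Work out the base dimensions of each:
  822 J·m⁻¹:  J·m⁻¹ = N·m·m⁻¹ = kg·m·s⁻²
  108 m·s^-2·kg:  kg·m·s⁻²
  69.9 m²·Pa:  Pa·m² = N·m⁻²·m² = kg·m·s⁻²
  (69.69 kg m s^-1) / (67.983 1/Hz):  [kg·m·s⁻¹] / [s] = kg·m·s⁻²
Every term reduces to kg·m·s⁻².

Yes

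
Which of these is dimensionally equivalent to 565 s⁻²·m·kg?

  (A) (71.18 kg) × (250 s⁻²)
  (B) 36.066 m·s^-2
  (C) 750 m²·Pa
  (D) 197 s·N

(C)

Reference: kg·m·s⁻².
Each option:
  (A) [kg] · [s⁻²] = kg·s⁻²
  (B) m·s⁻²
  (C) Pa·m² = N·m⁻²·m² = kg·m·s⁻²  ← same
  (D) N·s = kg·m·s⁻²·s = kg·m·s⁻¹
Only (C) matches kg·m·s⁻².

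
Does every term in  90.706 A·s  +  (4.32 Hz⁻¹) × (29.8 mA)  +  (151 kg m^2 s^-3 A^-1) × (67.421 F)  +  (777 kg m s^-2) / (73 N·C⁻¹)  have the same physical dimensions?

Expand each in SI base units:
  90.706 A·s:  A·s = s·A
  (4.32 Hz⁻¹) × (29.8 mA):  [s] · [A] = s·A
  (151 kg m^2 s^-3 A^-1) × (67.421 F):  [kg·m²·s⁻³·A⁻¹] · [kg⁻¹·m⁻²·s⁴·A²] = s·A
  (777 kg m s^-2) / (73 N·C⁻¹):  [kg·m·s⁻²] / [kg·m·s⁻³·A⁻¹] = s·A
Every term reduces to s·A.

Yes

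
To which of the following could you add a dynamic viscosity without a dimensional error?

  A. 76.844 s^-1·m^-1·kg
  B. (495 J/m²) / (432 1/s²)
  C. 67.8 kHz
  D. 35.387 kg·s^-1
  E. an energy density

Reference: [dynamic viscosity] = kg·m⁻¹·s⁻¹.
Each option:
  A. kg·m⁻¹·s⁻¹  ← same
  B. [kg·s⁻²] / [s⁻²] = kg
  C. Hz = s⁻¹
  D. kg·s⁻¹
  E. [energy density] = kg·m⁻¹·s⁻²
Only A. matches kg·m⁻¹·s⁻¹.

A.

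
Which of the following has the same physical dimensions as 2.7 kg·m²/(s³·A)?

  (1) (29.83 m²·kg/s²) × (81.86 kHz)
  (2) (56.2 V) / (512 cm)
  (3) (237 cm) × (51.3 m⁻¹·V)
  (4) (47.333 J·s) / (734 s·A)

(3)

Reference: kg·m²·s⁻³·A⁻¹.
Each option:
  (1) [kg·m²·s⁻²] · [s⁻¹] = kg·m²·s⁻³
  (2) [kg·m²·s⁻³·A⁻¹] / [m] = kg·m·s⁻³·A⁻¹
  (3) [m] · [kg·m·s⁻³·A⁻¹] = kg·m²·s⁻³·A⁻¹  ← same
  (4) [kg·m²·s⁻¹] / [s·A] = kg·m²·s⁻²·A⁻¹
Only (3) matches kg·m²·s⁻³·A⁻¹.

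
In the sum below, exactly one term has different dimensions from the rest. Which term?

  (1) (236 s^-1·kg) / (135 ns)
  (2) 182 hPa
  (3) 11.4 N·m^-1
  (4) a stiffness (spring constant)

Expand each in SI base units:
  (1) [kg·s⁻¹] / [s] = kg·s⁻²
  (2) Pa = N·m⁻² = kg·m⁻¹·s⁻²
  (3) N·m⁻¹ = kg·m·s⁻²·m⁻¹ = kg·s⁻²
  (4) [stiffness (spring constant)] = kg·s⁻²
All reduce to kg·s⁻² except (2), which is kg·m⁻¹·s⁻².

(2)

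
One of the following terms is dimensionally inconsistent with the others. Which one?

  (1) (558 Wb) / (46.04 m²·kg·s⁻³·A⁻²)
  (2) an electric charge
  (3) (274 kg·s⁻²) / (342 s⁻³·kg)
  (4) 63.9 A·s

Expand each in SI base units:
  (1) [kg·m²·s⁻²·A⁻¹] / [kg·m²·s⁻³·A⁻²] = s·A
  (2) [electric charge] = s·A
  (3) [kg·s⁻²] / [kg·s⁻³] = s
  (4) A·s = s·A
All reduce to s·A except (3), which is s.

(3)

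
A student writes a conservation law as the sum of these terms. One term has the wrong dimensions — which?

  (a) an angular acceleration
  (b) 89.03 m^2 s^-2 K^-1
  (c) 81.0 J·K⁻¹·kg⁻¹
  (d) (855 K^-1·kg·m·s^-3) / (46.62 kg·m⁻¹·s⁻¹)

(a)

Reduce each to base SI dimensions:
  (a) [angular acceleration] = s⁻²
  (b) m²·s⁻²·K⁻¹
  (c) J·kg⁻¹·K⁻¹ = N·m·kg⁻¹·K⁻¹ = m²·s⁻²·K⁻¹
  (d) [kg·m·s⁻³·K⁻¹] / [kg·m⁻¹·s⁻¹] = m²·s⁻²·K⁻¹
All reduce to m²·s⁻²·K⁻¹ except (a), which is s⁻².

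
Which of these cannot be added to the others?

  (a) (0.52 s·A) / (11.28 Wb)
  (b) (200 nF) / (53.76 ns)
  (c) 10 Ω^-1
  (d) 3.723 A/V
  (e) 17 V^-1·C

Reduce each to base SI dimensions:
  (a) [s·A] / [kg·m²·s⁻²·A⁻¹] = kg⁻¹·m⁻²·s³·A²
  (b) [kg⁻¹·m⁻²·s⁴·A²] / [s] = kg⁻¹·m⁻²·s³·A²
  (c) Ω⁻¹ = (V·A⁻¹)⁻¹ = kg⁻¹·m⁻²·s³·A²
  (d) A·V⁻¹ = A·(J·C⁻¹)⁻¹ = kg⁻¹·m⁻²·s³·A²
  (e) C·V⁻¹ = s·A·(J·C⁻¹)⁻¹ = kg⁻¹·m⁻²·s⁴·A²
All reduce to kg⁻¹·m⁻²·s³·A² except (e), which is kg⁻¹·m⁻²·s⁴·A².

(e)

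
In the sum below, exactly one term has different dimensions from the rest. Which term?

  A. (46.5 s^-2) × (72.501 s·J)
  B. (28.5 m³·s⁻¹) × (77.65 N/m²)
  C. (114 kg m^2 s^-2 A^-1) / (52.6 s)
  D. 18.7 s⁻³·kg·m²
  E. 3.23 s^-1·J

Work out the base dimensions of each:
  A. [s⁻²] · [kg·m²·s⁻¹] = kg·m²·s⁻³
  B. [m³·s⁻¹] · [kg·m⁻¹·s⁻²] = kg·m²·s⁻³
  C. [kg·m²·s⁻²·A⁻¹] / [s] = kg·m²·s⁻³·A⁻¹
  D. kg·m²·s⁻³
  E. J·s⁻¹ = N·m·s⁻¹ = kg·m²·s⁻³
All reduce to kg·m²·s⁻³ except C., which is kg·m²·s⁻³·A⁻¹.

C.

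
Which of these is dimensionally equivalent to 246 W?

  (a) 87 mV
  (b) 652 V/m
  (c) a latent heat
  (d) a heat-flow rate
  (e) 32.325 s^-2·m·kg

Reference: W = J·s⁻¹ = kg·m²·s⁻³.
Each option:
  (a) V = J·C⁻¹ = kg·m²·s⁻³·A⁻¹
  (b) V·m⁻¹ = J·C⁻¹·m⁻¹ = kg·m·s⁻³·A⁻¹
  (c) [latent heat] = m²·s⁻²
  (d) [heat-flow rate] = kg·m²·s⁻³  ← same
  (e) kg·m·s⁻²
Only (d) matches kg·m²·s⁻³.

(d)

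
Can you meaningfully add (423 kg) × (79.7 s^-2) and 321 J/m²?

Reduce each to base SI dimensions:
  (423 kg) × (79.7 s^-2):  [kg] · [s⁻²] = kg·s⁻²
  321 J/m²:  J·m⁻² = N·m·m⁻² = kg·s⁻²
Both are kg·s⁻², so they have the same dimensions and can be added.

Yes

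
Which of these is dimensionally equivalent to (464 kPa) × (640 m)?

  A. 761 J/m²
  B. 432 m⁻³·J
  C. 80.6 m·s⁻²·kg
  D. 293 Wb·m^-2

Reference: [kg·m⁻¹·s⁻²] · [m] = kg·s⁻².
Each option:
  A. J·m⁻² = N·m·m⁻² = kg·s⁻²  ← same
  B. J·m⁻³ = N·m·m⁻³ = kg·m⁻¹·s⁻²
  C. kg·m·s⁻²
  D. Wb·m⁻² = V·s·m⁻² = kg·s⁻²·A⁻¹
Only A. matches kg·s⁻².

A.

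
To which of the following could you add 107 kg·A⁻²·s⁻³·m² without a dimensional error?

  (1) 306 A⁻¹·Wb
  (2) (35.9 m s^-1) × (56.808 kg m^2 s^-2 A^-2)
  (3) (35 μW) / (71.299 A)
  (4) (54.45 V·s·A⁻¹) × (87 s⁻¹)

Reference: kg·m²·s⁻³·A⁻².
Each option:
  (1) Wb·A⁻¹ = V·s·A⁻¹ = kg·m²·s⁻²·A⁻²
  (2) [m·s⁻¹] · [kg·m²·s⁻²·A⁻²] = kg·m³·s⁻³·A⁻²
  (3) [kg·m²·s⁻³] / [A] = kg·m²·s⁻³·A⁻¹
  (4) [kg·m²·s⁻²·A⁻²] · [s⁻¹] = kg·m²·s⁻³·A⁻²  ← same
Only (4) matches kg·m²·s⁻³·A⁻².

(4)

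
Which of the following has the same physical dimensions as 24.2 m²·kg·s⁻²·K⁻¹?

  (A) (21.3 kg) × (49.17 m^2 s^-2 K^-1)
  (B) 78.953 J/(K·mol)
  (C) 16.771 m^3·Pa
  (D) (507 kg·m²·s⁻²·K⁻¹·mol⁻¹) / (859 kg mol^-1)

(A)

Reference: kg·m²·s⁻²·K⁻¹.
Each option:
  (A) [kg] · [m²·s⁻²·K⁻¹] = kg·m²·s⁻²·K⁻¹  ← same
  (B) J·mol⁻¹·K⁻¹ = N·m·mol⁻¹·K⁻¹ = kg·m²·s⁻²·K⁻¹·mol⁻¹
  (C) Pa·m³ = N·m⁻²·m³ = kg·m²·s⁻²
  (D) [kg·m²·s⁻²·K⁻¹·mol⁻¹] / [kg·mol⁻¹] = m²·s⁻²·K⁻¹
Only (A) matches kg·m²·s⁻²·K⁻¹.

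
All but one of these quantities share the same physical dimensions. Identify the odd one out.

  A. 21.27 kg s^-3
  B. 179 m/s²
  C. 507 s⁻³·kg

In SI base units:
  A. kg·s⁻³
  B. m·s⁻²
  C. kg·s⁻³
All reduce to kg·s⁻³ except B., which is m·s⁻².

B.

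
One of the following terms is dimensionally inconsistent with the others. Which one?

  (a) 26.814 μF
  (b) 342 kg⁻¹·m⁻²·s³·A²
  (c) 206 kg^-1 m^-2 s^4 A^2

(b)

In SI base units:
  (a) F = C·V⁻¹ = kg⁻¹·m⁻²·s⁴·A²
  (b) kg⁻¹·m⁻²·s³·A²
  (c) kg⁻¹·m⁻²·s⁴·A²
All reduce to kg⁻¹·m⁻²·s⁴·A² except (b), which is kg⁻¹·m⁻²·s³·A².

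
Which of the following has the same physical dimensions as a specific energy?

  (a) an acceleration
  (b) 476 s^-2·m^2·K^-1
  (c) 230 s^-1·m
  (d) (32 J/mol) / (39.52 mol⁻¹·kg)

(d)

Reference: [specific energy] = m²·s⁻².
Each option:
  (a) [acceleration] = m·s⁻²
  (b) m²·s⁻²·K⁻¹
  (c) m·s⁻¹
  (d) [kg·m²·s⁻²·mol⁻¹] / [kg·mol⁻¹] = m²·s⁻²  ← same
Only (d) matches m²·s⁻².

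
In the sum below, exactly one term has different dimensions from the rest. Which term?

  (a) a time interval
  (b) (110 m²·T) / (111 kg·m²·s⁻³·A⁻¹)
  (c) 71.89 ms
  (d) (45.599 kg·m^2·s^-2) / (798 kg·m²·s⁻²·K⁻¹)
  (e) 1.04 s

Expand each in SI base units:
  (a) [time interval] = s
  (b) [kg·m²·s⁻²·A⁻¹] / [kg·m²·s⁻³·A⁻¹] = s
  (c) s
  (d) [kg·m²·s⁻²] / [kg·m²·s⁻²·K⁻¹] = K
  (e) s
All reduce to s except (d), which is K.

(d)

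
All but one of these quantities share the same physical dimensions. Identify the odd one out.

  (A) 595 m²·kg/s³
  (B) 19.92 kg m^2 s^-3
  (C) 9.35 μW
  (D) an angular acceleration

(D)

In SI base units:
  (A) kg·m²·s⁻³
  (B) kg·m²·s⁻³
  (C) W = J·s⁻¹ = kg·m²·s⁻³
  (D) [angular acceleration] = s⁻²
All reduce to kg·m²·s⁻³ except (D), which is s⁻².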